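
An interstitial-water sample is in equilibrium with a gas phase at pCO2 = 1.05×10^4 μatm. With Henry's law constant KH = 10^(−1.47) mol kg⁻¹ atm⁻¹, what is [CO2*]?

[CO2*] = 356 μmol/kg

KH = 10^(−1.47) = 3.388×10^-2 mol kg⁻¹ atm⁻¹
[CO2*] = KH · pCO2 = 3.388×10^-2 × 1.05×10^4×10^-6 atm = 3.56×10^-4 mol/kg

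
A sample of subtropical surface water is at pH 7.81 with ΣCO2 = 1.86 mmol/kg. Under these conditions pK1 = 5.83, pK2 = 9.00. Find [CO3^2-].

[CO3²⁻] = 0.112 mmol/kg

α₂ = 1 / (1 + [H⁺]/K2 + [H⁺]²/(K1K2)) = 1 / (1 + 10^+1.19 + 10^-0.79)
   = 1 / (1 + 15.488 + 0.16218) = 1/16.650 = 0.06006
[CO3²⁻] = α₂ × DIC = 0.06006 × 1.86 = 0.112 mmol/kg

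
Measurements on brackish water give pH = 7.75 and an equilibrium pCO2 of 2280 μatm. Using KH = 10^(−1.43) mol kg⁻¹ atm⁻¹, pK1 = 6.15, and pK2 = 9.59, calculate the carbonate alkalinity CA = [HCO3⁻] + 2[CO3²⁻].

[CO2*] = KH · pCO2 = 10^(−1.43) × 2280×10^-6 = 8.471×10^-5 mol/kg
α₀ = 1/(1 + K1/[H⁺] + K1K2/[H⁺]²) = 1/(1 + 10^+1.60 + 10^-0.24) = 0.02416
DIC = [CO2*]/α₀ = 8.471×10^-5 / 0.02416 = 3.506 mmol/kg
CA = (α₁ + 2α₂)·DIC = (0.9619 + 2×0.01390) × 3.506 = 3.47 mmol/kg

CA = 3.47 mmol/kg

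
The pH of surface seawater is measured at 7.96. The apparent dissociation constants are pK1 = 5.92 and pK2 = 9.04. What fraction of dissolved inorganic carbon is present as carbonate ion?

α₂ = 1 / (1 + [H⁺]/K2 + [H⁺]²/(K1K2)) = 1 / (1 + 10^+1.08 + 10^-0.96)
   = 1 / (1 + 12.023 + 0.10965) = 1/13.132 = 0.07615

α₂ = 0.0761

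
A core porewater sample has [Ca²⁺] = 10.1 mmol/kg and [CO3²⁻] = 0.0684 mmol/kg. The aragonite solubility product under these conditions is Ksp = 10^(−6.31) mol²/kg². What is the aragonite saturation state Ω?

Ω = 1.41

Ksp = 10^(−6.31) = 4.898×10^-7
Ω = [Ca²⁺][CO3²⁻]/Ksp = (10.1×10^-3)(0.0684×10^-3) / 4.898×10^-7 = 1.41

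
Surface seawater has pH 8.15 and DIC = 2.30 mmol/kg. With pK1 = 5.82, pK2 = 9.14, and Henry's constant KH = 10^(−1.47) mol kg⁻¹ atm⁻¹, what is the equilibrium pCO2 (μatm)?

pCO2 = 287 μatm

α₀ = 1 / (1 + K1/[H⁺] + K1K2/[H⁺]²) = 1 / (1 + 10^+2.33 + 10^+1.34)
   = 1 / (1 + 213.80 + 21.878) = 1/236.67 = 0.004225
[CO2*] = α₀ × DIC = 0.004225 × 2.30 = 0.009718 mmol/kg = 9.718 μmol/kg
pCO2 = [CO2*]/KH = 9.718×10^-6 / 3.388×10^-2 = 287 μatm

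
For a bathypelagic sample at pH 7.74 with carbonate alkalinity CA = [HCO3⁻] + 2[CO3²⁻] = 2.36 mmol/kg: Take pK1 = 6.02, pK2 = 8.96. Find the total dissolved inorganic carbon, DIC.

DIC = 2.27 mmol/kg

CA = [HCO3⁻] + 2[CO3²⁻] = (α₁ + 2α₂)·DIC
At pH 7.74: [H⁺]/K1 = 10^-1.72 = 0.019055, K2/[H⁺] = 10^-1.22 = 0.060256
α₁ = 1/(1 + 0.019055 + 0.060256) = 1/1.0793 = 0.9265; α₂ = α₁·K2/[H⁺] = 0.05583
α₁ + 2α₂ = 1.0382
DIC = CA / (α₁ + 2α₂) = 2.36 / 1.0382 = 2.27 mmol/kg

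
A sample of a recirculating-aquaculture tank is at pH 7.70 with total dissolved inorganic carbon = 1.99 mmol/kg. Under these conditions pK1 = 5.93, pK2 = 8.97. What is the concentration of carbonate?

[CO3²⁻] = 0.0998 mmol/kg

α₂ = 1 / (1 + [H⁺]/K2 + [H⁺]²/(K1K2)) = 1 / (1 + 10^+1.27 + 10^-0.50)
   = 1 / (1 + 18.621 + 0.31623) = 1/19.937 = 0.05016
[CO3²⁻] = α₂ × DIC = 0.05016 × 1.99 = 0.0998 mmol/kg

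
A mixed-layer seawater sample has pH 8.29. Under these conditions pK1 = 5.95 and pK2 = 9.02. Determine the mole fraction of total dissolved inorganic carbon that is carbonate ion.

α₂ = 1 / (1 + [H⁺]/K2 + [H⁺]²/(K1K2)) = 1 / (1 + 10^+0.73 + 10^-1.61)
   = 1 / (1 + 5.3703 + 0.024547) = 1/6.3949 = 0.1564

α₂ = 0.156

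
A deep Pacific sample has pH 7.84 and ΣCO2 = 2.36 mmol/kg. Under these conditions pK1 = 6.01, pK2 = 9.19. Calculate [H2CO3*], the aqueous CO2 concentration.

α₀ = 1 / (1 + K1/[H⁺] + K1K2/[H⁺]²) = 1 / (1 + 10^+1.83 + 10^+0.48)
   = 1 / (1 + 67.608 + 3.0200) = 1/71.628 = 0.01396
[CO2*] = α₀ × DIC = 0.01396 × 2.36 = 0.0329 mmol/kg

[CO2*] = 0.0329 mmol/kg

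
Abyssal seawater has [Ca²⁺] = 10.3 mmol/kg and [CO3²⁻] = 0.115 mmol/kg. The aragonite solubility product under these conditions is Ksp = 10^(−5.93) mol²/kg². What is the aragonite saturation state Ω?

Ksp = 10^(−5.93) = 1.175×10^-6
Ω = [Ca²⁺][CO3²⁻]/Ksp = (10.3×10^-3)(0.115×10^-3) / 1.175×10^-6 = 1.01

Ω = 1.01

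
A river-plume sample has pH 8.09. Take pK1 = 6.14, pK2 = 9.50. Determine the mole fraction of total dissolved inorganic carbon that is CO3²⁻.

α₂ = 1 / (1 + [H⁺]/K2 + [H⁺]²/(K1K2)) = 1 / (1 + 10^+1.41 + 10^-0.54)
   = 1 / (1 + 25.704 + 0.28840) = 1/26.992 = 0.03705

α₂ = 0.0370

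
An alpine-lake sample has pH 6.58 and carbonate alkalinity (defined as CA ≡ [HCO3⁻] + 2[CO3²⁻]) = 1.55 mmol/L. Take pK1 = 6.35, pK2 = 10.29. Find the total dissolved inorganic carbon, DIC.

CA = [HCO3⁻] + 2[CO3²⁻] = (α₁ + 2α₂)·DIC
At pH 6.58: [H⁺]/K1 = 10^-0.23 = 0.58884, K2/[H⁺] = 10^-3.71 = 0.00019498
α₁ = 1/(1 + 0.58884 + 0.00019498) = 1/1.5890 = 0.6293; α₂ = α₁·K2/[H⁺] = 0.0001227
α₁ + 2α₂ = 0.6296
DIC = CA / (α₁ + 2α₂) = 1.55 / 0.6296 = 2.46 mmol/L

DIC = 2.46 mmol/L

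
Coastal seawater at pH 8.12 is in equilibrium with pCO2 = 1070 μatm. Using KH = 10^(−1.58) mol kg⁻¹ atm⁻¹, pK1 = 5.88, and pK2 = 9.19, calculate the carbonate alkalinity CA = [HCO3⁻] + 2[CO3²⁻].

[CO2*] = KH · pCO2 = 10^(−1.58) × 1070×10^-6 = 2.814×10^-5 mol/kg
α₀ = 1/(1 + K1/[H⁺] + K1K2/[H⁺]²) = 1/(1 + 10^+2.24 + 10^+1.17) = 0.005275
DIC = [CO2*]/α₀ = 2.814×10^-5 / 0.005275 = 5.335 mmol/kg
CA = (α₁ + 2α₂)·DIC = (0.9167 + 2×0.07802) × 5.335 = 5.72 mmol/kg

CA = 5.72 mmol/kg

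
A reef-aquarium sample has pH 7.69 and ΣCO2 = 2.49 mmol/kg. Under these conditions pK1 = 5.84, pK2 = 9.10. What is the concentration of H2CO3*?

[CO2*] = 0.0334 mmol/kg

α₀ = 1 / (1 + K1/[H⁺] + K1K2/[H⁺]²) = 1 / (1 + 10^+1.85 + 10^+0.44)
   = 1 / (1 + 70.795 + 2.7542) = 1/74.549 = 0.01341
[CO2*] = α₀ × DIC = 0.01341 × 2.49 = 0.0334 mmol/kg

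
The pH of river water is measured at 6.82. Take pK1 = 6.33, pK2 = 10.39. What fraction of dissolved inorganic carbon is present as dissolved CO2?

α₀ = 1 / (1 + K1/[H⁺] + K1K2/[H⁺]²) = 1 / (1 + 10^+0.49 + 10^-3.08)
   = 1 / (1 + 3.0903 + 0.00083176) = 1/4.0911 = 0.2444

α₀ = 0.244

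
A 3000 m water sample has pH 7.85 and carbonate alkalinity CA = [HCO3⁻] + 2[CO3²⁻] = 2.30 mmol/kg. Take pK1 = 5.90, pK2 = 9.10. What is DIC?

DIC = 2.21 mmol/kg

CA = [HCO3⁻] + 2[CO3²⁻] = (α₁ + 2α₂)·DIC
At pH 7.85: [H⁺]/K1 = 10^-1.95 = 0.011220, K2/[H⁺] = 10^-1.25 = 0.056234
α₁ = 1/(1 + 0.011220 + 0.056234) = 1/1.0675 = 0.9368; α₂ = α₁·K2/[H⁺] = 0.05268
α₁ + 2α₂ = 1.0422
DIC = CA / (α₁ + 2α₂) = 2.30 / 1.0422 = 2.21 mmol/kg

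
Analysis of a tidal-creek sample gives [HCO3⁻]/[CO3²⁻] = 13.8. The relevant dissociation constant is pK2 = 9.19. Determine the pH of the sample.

pH = 8.05

From K2 = [H⁺][CO3²⁻]/[HCO3⁻]:  pH = pK2 − log₁₀([HCO3⁻]/[CO3²⁻])
log₁₀(13.8) = +1.140
pH = 9.19 − (+1.140) = 8.05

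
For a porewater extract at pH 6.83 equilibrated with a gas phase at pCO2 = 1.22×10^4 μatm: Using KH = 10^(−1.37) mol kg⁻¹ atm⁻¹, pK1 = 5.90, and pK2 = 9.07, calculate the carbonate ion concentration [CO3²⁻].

[CO2*] = KH · pCO2 = 10^(−1.37) × 1.22×10^4×10^-6 = 5.204×10^-4 mol/kg
α₀ = 1/(1 + K1/[H⁺] + K1K2/[H⁺]²) = 1/(1 + 10^+0.93 + 10^-1.31) = 0.1046
DIC = [CO2*]/α₀ = 5.204×10^-4 / 0.1046 = 4.975 mmol/kg
[CO3²⁻] = α₂·DIC; α₂ = 0.005123, so [CO3²⁻] = 0.005123 × 4.975 = 0.0255 mmol/kg

[CO3²⁻] = 0.0255 mmol/kg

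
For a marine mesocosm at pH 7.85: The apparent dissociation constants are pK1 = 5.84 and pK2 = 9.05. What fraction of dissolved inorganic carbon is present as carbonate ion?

α₂ = 1 / (1 + [H⁺]/K2 + [H⁺]²/(K1K2)) = 1 / (1 + 10^+1.20 + 10^-0.81)
   = 1 / (1 + 15.849 + 0.15488) = 1/17.004 = 0.05881

α₂ = 0.0588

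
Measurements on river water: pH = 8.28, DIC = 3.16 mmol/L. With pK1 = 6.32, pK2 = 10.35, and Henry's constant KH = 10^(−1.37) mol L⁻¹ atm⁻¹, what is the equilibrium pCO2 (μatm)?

α₀ = 1 / (1 + K1/[H⁺] + K1K2/[H⁺]²) = 1 / (1 + 10^+1.96 + 10^-0.11)
   = 1 / (1 + 91.201 + 0.77625) = 1/92.977 = 0.01076
[CO2*] = α₀ × DIC = 0.01076 × 3.16 = 0.03399 mmol/L
pCO2 = [CO2*]/KH = 3.399×10^-5 / 4.266×10^-2 = 797 μatm

pCO2 = 797 μatm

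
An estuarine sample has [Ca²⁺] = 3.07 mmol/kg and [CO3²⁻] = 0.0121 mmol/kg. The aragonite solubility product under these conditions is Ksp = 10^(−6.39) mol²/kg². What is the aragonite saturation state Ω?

Ω = 0.0912

Ksp = 10^(−6.39) = 4.074×10^-7
Ω = [Ca²⁺][CO3²⁻]/Ksp = (3.07×10^-3)(0.0121×10^-3) / 4.074×10^-7 = 0.0912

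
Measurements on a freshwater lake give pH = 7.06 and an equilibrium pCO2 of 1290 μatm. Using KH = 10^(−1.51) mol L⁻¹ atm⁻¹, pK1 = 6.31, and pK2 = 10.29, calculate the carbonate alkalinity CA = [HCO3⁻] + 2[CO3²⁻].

[CO2*] = KH · pCO2 = 10^(−1.51) × 1290×10^-6 = 3.986×10^-5 mol/L
α₀ = 1/(1 + K1/[H⁺] + K1K2/[H⁺]²) = 1/(1 + 10^+0.75 + 10^-2.48) = 0.1509
DIC = [CO2*]/α₀ = 3.986×10^-5 / 0.1509 = 0.2642 mmol/L
CA = (α₁ + 2α₂)·DIC = (0.8486 + 2×0.0004997) × 0.2642 = 0.224 mmol/L

CA = 0.224 mmol/L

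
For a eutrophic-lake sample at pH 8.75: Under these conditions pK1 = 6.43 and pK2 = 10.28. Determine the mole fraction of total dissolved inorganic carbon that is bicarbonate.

α₁ = 0.967

α₁ = 1 / (1 + [H⁺]/K1 + K2/[H⁺]) = 1 / (1 + 10^-2.32 + 10^-1.53)
   = 1 / (1 + 0.0047863 + 0.029512) = 1/1.0343 = 0.9668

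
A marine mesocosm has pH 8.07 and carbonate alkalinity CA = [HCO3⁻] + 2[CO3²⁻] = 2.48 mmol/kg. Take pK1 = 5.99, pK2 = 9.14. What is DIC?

CA = [HCO3⁻] + 2[CO3²⁻] = (α₁ + 2α₂)·DIC
At pH 8.07: [H⁺]/K1 = 10^-2.08 = 0.0083176, K2/[H⁺] = 10^-1.07 = 0.085114
α₁ = 1/(1 + 0.0083176 + 0.085114) = 1/1.0934 = 0.9146; α₂ = α₁·K2/[H⁺] = 0.07784
α₁ + 2α₂ = 1.0702
DIC = CA / (α₁ + 2α₂) = 2.48 / 1.0702 = 2.32 mmol/kg

DIC = 2.32 mmol/kg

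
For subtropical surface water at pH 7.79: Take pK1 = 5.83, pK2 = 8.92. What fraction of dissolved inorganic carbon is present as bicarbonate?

α₁ = 0.922

α₁ = 1 / (1 + [H⁺]/K1 + K2/[H⁺]) = 1 / (1 + 10^-1.96 + 10^-1.13)
   = 1 / (1 + 0.010965 + 0.074131) = 1/1.0851 = 0.9216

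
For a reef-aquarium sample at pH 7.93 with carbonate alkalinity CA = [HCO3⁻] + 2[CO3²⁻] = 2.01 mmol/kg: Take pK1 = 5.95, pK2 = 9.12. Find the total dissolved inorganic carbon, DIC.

DIC = 1.91 mmol/kg

CA = [HCO3⁻] + 2[CO3²⁻] = (α₁ + 2α₂)·DIC
At pH 7.93: [H⁺]/K1 = 10^-1.98 = 0.010471, K2/[H⁺] = 10^-1.19 = 0.064565
α₁ = 1/(1 + 0.010471 + 0.064565) = 1/1.0750 = 0.9302; α₂ = α₁·K2/[H⁺] = 0.06006
α₁ + 2α₂ = 1.0503
DIC = CA / (α₁ + 2α₂) = 2.01 / 1.0503 = 1.91 mmol/kg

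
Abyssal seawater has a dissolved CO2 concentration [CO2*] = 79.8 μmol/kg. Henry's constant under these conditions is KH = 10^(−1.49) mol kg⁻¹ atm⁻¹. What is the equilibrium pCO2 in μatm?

pCO2 = 2470 μatm

KH = 10^(−1.49) = 3.236×10^-2 mol kg⁻¹ atm⁻¹
pCO2 = [CO2*]/KH = 79.8×10^-6 / 3.236×10^-2 = 2.47×10^-3 atm = 2470 μatm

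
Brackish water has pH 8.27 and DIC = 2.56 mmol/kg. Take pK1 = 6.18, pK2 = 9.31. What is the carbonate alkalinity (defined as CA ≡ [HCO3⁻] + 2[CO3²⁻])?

CA = [HCO3⁻] + 2[CO3²⁻] = (α₁ + 2α₂)·DIC
At pH 8.27: [H⁺]/K1 = 10^-2.09 = 0.0081283, K2/[H⁺] = 10^-1.04 = 0.091201
α₁ = 1/(1 + 0.0081283 + 0.091201) = 1/1.0993 = 0.9096; α₂ = α₁·K2/[H⁺] = 0.08296
α₁ + 2α₂ = 1.0756
CA = 1.0756 × 2.56 = 2.75 mmol/kg

CA = 2.75 mmol/kg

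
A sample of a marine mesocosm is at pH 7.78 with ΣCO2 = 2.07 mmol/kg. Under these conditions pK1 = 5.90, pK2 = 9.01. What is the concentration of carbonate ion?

[CO3²⁻] = 0.114 mmol/kg

α₂ = 1 / (1 + [H⁺]/K2 + [H⁺]²/(K1K2)) = 1 / (1 + 10^+1.23 + 10^-0.65)
   = 1 / (1 + 16.982 + 0.22387) = 1/18.206 = 0.05493
[CO3²⁻] = α₂ × DIC = 0.05493 × 2.07 = 0.114 mmol/kg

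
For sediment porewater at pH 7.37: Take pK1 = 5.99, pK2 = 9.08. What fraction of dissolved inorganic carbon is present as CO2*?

α₀ = 1 / (1 + K1/[H⁺] + K1K2/[H⁺]²) = 1 / (1 + 10^+1.38 + 10^-0.33)
   = 1 / (1 + 23.988 + 0.46774) = 1/25.456 = 0.03928

α₀ = 0.0393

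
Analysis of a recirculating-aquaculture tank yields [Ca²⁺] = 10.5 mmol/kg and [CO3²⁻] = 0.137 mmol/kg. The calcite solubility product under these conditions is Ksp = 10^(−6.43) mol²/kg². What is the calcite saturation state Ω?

Ω = 3.87

Ksp = 10^(−6.43) = 3.715×10^-7
Ω = [Ca²⁺][CO3²⁻]/Ksp = (10.5×10^-3)(0.137×10^-3) / 3.715×10^-7 = 3.87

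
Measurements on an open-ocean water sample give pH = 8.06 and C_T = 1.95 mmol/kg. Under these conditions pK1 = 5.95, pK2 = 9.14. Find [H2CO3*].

[CO2*] = 13.9 μmol/kg

α₀ = 1 / (1 + K1/[H⁺] + K1K2/[H⁺]²) = 1 / (1 + 10^+2.11 + 10^+1.03)
   = 1 / (1 + 128.82 + 10.715) = 1/140.54 = 0.007115
[CO2*] = α₀ × DIC = 0.007115 × 1.95 = 0.0139 mmol/kg = 13.9 μmol/kg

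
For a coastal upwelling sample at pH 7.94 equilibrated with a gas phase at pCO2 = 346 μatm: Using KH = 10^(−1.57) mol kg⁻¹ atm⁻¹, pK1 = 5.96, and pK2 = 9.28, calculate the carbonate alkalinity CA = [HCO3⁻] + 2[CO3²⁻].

[CO2*] = KH · pCO2 = 10^(−1.57) × 346×10^-6 = 9.313×10^-6 mol/kg
α₀ = 1/(1 + K1/[H⁺] + K1K2/[H⁺]²) = 1/(1 + 10^+1.98 + 10^+0.64) = 0.009914
DIC = [CO2*]/α₀ = 9.313×10^-6 / 0.009914 = 0.9393 mmol/kg
CA = (α₁ + 2α₂)·DIC = (0.9468 + 2×0.04328) × 0.9393 = 0.971 mmol/kg

CA = 0.971 mmol/kg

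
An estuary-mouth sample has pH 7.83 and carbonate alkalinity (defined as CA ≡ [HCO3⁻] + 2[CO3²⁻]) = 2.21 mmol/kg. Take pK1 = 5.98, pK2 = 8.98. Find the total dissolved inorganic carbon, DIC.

DIC = 2.10 mmol/kg

CA = [HCO3⁻] + 2[CO3²⁻] = (α₁ + 2α₂)·DIC
At pH 7.83: [H⁺]/K1 = 10^-1.85 = 0.014125, K2/[H⁺] = 10^-1.15 = 0.070795
α₁ = 1/(1 + 0.014125 + 0.070795) = 1/1.0849 = 0.9217; α₂ = α₁·K2/[H⁺] = 0.06525
α₁ + 2α₂ = 1.0522
DIC = CA / (α₁ + 2α₂) = 2.21 / 1.0522 = 2.10 mmol/kg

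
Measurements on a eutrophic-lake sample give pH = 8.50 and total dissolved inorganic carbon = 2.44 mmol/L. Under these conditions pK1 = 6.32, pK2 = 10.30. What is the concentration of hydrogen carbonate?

α₁ = 1 / (1 + [H⁺]/K1 + K2/[H⁺]) = 1 / (1 + 10^-2.18 + 10^-1.80)
   = 1 / (1 + 0.0066069 + 0.015849) = 1/1.0225 = 0.9780
[HCO3⁻] = α₁ × DIC = 0.9780 × 2.44 = 2.39 mmol/L

[HCO3⁻] = 2.39 mmol/L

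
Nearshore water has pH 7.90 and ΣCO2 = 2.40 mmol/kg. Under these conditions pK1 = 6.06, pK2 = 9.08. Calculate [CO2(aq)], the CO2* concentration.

[CO2*] = 0.0321 mmol/kg

α₀ = 1 / (1 + K1/[H⁺] + K1K2/[H⁺]²) = 1 / (1 + 10^+1.84 + 10^+0.66)
   = 1 / (1 + 69.183 + 4.5709) = 1/74.754 = 0.01338
[CO2*] = α₀ × DIC = 0.01338 × 2.40 = 0.0321 mmol/kg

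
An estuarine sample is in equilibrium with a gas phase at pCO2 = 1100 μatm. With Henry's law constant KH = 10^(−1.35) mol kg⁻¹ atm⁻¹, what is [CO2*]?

KH = 10^(−1.35) = 4.467×10^-2 mol kg⁻¹ atm⁻¹
[CO2*] = KH · pCO2 = 4.467×10^-2 × 1100×10^-6 atm = 4.91×10^-5 mol/kg

[CO2*] = 49.1 μmol/kg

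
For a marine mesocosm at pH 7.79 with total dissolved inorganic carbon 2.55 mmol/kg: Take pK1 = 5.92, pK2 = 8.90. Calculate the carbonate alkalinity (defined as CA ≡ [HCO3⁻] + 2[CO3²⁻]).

CA = 2.70 mmol/kg

CA = [HCO3⁻] + 2[CO3²⁻] = (α₁ + 2α₂)·DIC
At pH 7.79: [H⁺]/K1 = 10^-1.87 = 0.013490, K2/[H⁺] = 10^-1.11 = 0.077625
α₁ = 1/(1 + 0.013490 + 0.077625) = 1/1.0911 = 0.9165; α₂ = α₁·K2/[H⁺] = 0.07114
α₁ + 2α₂ = 1.0588
CA = 1.0588 × 2.55 = 2.70 mmol/kg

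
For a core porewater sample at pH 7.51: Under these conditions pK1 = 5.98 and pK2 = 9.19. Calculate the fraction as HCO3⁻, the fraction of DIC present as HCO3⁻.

α₁ = 0.952

α₁ = 1 / (1 + [H⁺]/K1 + K2/[H⁺]) = 1 / (1 + 10^-1.53 + 10^-1.68)
   = 1 / (1 + 0.029512 + 0.020893) = 1/1.0504 = 0.9520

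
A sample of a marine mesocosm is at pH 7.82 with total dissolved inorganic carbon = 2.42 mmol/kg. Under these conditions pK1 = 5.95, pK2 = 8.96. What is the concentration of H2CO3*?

[CO2*] = 0.0301 mmol/kg

α₀ = 1 / (1 + K1/[H⁺] + K1K2/[H⁺]²) = 1 / (1 + 10^+1.87 + 10^+0.73)
   = 1 / (1 + 74.131 + 5.3703) = 1/80.501 = 0.01242
[CO2*] = α₀ × DIC = 0.01242 × 2.42 = 0.0301 mmol/kg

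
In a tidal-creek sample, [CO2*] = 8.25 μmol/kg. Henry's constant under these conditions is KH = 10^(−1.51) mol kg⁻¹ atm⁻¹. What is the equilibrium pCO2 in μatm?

KH = 10^(−1.51) = 3.090×10^-2 mol kg⁻¹ atm⁻¹
pCO2 = [CO2*]/KH = 8.25×10^-6 / 3.090×10^-2 = 2.67×10^-4 atm = 267 μatm

pCO2 = 267 μatm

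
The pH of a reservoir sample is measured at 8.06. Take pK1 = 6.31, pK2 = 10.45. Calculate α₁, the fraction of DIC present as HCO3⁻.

α₁ = 1 / (1 + [H⁺]/K1 + K2/[H⁺]) = 1 / (1 + 10^-1.75 + 10^-2.39)
   = 1 / (1 + 0.017783 + 0.0040738) = 1/1.0219 = 0.9786

α₁ = 0.979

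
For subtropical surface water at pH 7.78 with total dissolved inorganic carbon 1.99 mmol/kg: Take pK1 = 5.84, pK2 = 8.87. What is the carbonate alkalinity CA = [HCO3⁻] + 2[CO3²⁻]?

CA = 2.12 mmol/kg

CA = [HCO3⁻] + 2[CO3²⁻] = (α₁ + 2α₂)·DIC
At pH 7.78: [H⁺]/K1 = 10^-1.94 = 0.011482, K2/[H⁺] = 10^-1.09 = 0.081283
α₁ = 1/(1 + 0.011482 + 0.081283) = 1/1.0928 = 0.9151; α₂ = α₁·K2/[H⁺] = 0.07438
α₁ + 2α₂ = 1.0639
CA = 1.0639 × 1.99 = 2.12 mmol/kg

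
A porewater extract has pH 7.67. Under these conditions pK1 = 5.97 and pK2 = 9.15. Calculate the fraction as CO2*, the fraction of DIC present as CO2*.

α₀ = 1 / (1 + K1/[H⁺] + K1K2/[H⁺]²) = 1 / (1 + 10^+1.70 + 10^+0.22)
   = 1 / (1 + 50.119 + 1.6596) = 1/52.778 = 0.01895

α₀ = 0.0189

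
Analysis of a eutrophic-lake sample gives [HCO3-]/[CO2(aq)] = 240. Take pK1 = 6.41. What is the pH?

From K1 = [H⁺][HCO3-]/[CO2(aq)]:  pH = pK1 + log₁₀([HCO3-]/[CO2(aq)])
log₁₀(240) = +2.380
pH = 6.41 + (+2.380) = 8.79

pH = 8.79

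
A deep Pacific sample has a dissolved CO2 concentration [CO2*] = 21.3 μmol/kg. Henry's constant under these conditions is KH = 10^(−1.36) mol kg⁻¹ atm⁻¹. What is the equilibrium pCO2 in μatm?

pCO2 = 488 μatm

KH = 10^(−1.36) = 4.365×10^-2 mol kg⁻¹ atm⁻¹
pCO2 = [CO2*]/KH = 21.3×10^-6 / 4.365×10^-2 = 4.88×10^-4 atm = 488 μatm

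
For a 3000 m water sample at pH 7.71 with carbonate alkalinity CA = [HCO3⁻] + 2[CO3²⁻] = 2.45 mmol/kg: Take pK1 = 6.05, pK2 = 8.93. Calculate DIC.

CA = [HCO3⁻] + 2[CO3²⁻] = (α₁ + 2α₂)·DIC
At pH 7.71: [H⁺]/K1 = 10^-1.66 = 0.021878, K2/[H⁺] = 10^-1.22 = 0.060256
α₁ = 1/(1 + 0.021878 + 0.060256) = 1/1.0821 = 0.9241; α₂ = α₁·K2/[H⁺] = 0.05568
α₁ + 2α₂ = 1.0355
DIC = CA / (α₁ + 2α₂) = 2.45 / 1.0355 = 2.37 mmol/kg

DIC = 2.37 mmol/kg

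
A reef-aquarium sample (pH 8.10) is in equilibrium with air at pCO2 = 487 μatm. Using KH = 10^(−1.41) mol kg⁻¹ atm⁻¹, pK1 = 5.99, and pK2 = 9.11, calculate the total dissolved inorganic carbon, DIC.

DIC = 2.70 mmol/kg

[CO2*] = KH · pCO2 = 10^(−1.41) × 487×10^-6 = 1.895×10^-5 mol/kg
α₀ = 1/(1 + K1/[H⁺] + K1K2/[H⁺]²) = 1/(1 + 10^+2.11 + 10^+1.10) = 0.007022
DIC = [CO2*]/α₀ = 1.895×10^-5 / 0.007022 = 2.70 mmol/kg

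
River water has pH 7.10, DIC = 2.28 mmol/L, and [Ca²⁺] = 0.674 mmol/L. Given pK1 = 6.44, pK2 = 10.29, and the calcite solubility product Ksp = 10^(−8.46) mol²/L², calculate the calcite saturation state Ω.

α₂ = 1 / (1 + [H⁺]/K2 + [H⁺]²/(K1K2)) = 1 / (1 + 10^+3.19 + 10^+2.53)
   = 1 / (1 + 1548.8 + 338.84) = 1/1888.7 = 0.0005295
[CO3²⁻] = α₂ × DIC = 0.0005295 × 2.28 = 0.001207 mmol/L = 1.207 μmol/L
Ksp = 10^(−8.46) = 3.467×10^-9
Ω = [Ca²⁺][CO3²⁻]/Ksp = (0.674×10^-3)(1.207×10^-6) / 3.467×10^-9 = 0.235

Ω = 0.235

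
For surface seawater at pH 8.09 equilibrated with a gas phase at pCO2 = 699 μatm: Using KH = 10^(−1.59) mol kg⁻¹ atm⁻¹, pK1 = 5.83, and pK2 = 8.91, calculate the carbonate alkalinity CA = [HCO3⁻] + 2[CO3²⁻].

CA = 4.26 mmol/kg

[CO2*] = KH · pCO2 = 10^(−1.59) × 699×10^-6 = 1.797×10^-5 mol/kg
α₀ = 1/(1 + K1/[H⁺] + K1K2/[H⁺]²) = 1/(1 + 10^+2.26 + 10^+1.44) = 0.004750
DIC = [CO2*]/α₀ = 1.797×10^-5 / 0.004750 = 3.782 mmol/kg
CA = (α₁ + 2α₂)·DIC = (0.8644 + 2×0.1308) × 3.782 = 4.26 mmol/kg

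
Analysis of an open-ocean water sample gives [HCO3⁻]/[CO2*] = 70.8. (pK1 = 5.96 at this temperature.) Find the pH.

From K1 = [H⁺][HCO3⁻]/[CO2*]:  pH = pK1 + log₁₀([HCO3⁻]/[CO2*])
log₁₀(70.8) = +1.850
pH = 5.96 + (+1.850) = 7.81

pH = 7.81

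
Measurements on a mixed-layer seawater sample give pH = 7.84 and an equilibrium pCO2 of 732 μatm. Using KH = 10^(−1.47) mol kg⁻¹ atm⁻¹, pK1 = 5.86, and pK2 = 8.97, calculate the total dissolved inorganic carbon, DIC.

[CO2*] = KH · pCO2 = 10^(−1.47) × 732×10^-6 = 2.480×10^-5 mol/kg
α₀ = 1/(1 + K1/[H⁺] + K1K2/[H⁺]²) = 1/(1 + 10^+1.98 + 10^+0.85) = 0.009654
DIC = [CO2*]/α₀ = 2.480×10^-5 / 0.009654 = 2.57 mmol/kg

DIC = 2.57 mmol/kg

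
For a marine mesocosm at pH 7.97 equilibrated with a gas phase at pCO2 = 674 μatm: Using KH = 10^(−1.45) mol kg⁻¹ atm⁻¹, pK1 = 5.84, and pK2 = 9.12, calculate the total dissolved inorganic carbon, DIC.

[CO2*] = KH · pCO2 = 10^(−1.45) × 674×10^-6 = 2.391×10^-5 mol/kg
α₀ = 1/(1 + K1/[H⁺] + K1K2/[H⁺]²) = 1/(1 + 10^+2.13 + 10^+0.98) = 0.006875
DIC = [CO2*]/α₀ = 2.391×10^-5 / 0.006875 = 3.48 mmol/kg

DIC = 3.48 mmol/kg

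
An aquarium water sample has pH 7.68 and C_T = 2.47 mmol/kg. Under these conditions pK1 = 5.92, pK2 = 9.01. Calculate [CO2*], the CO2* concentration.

[CO2*] = 0.0403 mmol/kg

α₀ = 1 / (1 + K1/[H⁺] + K1K2/[H⁺]²) = 1 / (1 + 10^+1.76 + 10^+0.43)
   = 1 / (1 + 57.544 + 2.6915) = 1/61.236 = 0.01633
[CO2*] = α₀ × DIC = 0.01633 × 2.47 = 0.0403 mmol/kg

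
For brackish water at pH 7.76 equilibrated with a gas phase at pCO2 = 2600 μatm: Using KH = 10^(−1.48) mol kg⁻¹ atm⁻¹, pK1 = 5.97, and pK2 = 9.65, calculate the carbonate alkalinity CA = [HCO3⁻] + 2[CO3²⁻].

CA = 5.45 mmol/kg

[CO2*] = KH · pCO2 = 10^(−1.48) × 2600×10^-6 = 8.609×10^-5 mol/kg
α₀ = 1/(1 + K1/[H⁺] + K1K2/[H⁺]²) = 1/(1 + 10^+1.79 + 10^-0.10) = 0.01576
DIC = [CO2*]/α₀ = 8.609×10^-5 / 0.01576 = 5.463 mmol/kg
CA = (α₁ + 2α₂)·DIC = (0.9717 + 2×0.01252) × 5.463 = 5.45 mmol/kg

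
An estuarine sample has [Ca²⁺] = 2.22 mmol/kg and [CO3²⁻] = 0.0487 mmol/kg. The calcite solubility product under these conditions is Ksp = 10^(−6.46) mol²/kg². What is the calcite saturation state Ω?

Ksp = 10^(−6.46) = 3.467×10^-7
Ω = [Ca²⁺][CO3²⁻]/Ksp = (2.22×10^-3)(0.0487×10^-3) / 3.467×10^-7 = 0.312

Ω = 0.312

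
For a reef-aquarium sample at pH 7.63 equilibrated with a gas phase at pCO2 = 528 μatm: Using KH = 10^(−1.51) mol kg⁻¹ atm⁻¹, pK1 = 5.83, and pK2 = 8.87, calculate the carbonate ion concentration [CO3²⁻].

[CO3²⁻] = 0.0592 mmol/kg

[CO2*] = KH · pCO2 = 10^(−1.51) × 528×10^-6 = 1.632×10^-5 mol/kg
α₀ = 1/(1 + K1/[H⁺] + K1K2/[H⁺]²) = 1/(1 + 10^+1.80 + 10^+0.56) = 0.01477
DIC = [CO2*]/α₀ = 1.632×10^-5 / 0.01477 = 1.105 mmol/kg
[CO3²⁻] = α₂·DIC; α₂ = 0.05361, so [CO3²⁻] = 0.05361 × 1.105 = 0.0592 mmol/kg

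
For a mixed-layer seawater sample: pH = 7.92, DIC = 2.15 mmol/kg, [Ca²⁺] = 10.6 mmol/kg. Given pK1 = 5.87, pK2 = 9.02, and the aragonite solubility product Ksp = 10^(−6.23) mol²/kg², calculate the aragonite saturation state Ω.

α₂ = 1 / (1 + [H⁺]/K2 + [H⁺]²/(K1K2)) = 1 / (1 + 10^+1.10 + 10^-0.95)
   = 1 / (1 + 12.589 + 0.11220) = 1/13.701 = 0.07298
[CO3²⁻] = α₂ × DIC = 0.07298 × 2.15 = 0.1569 mmol/kg
Ksp = 10^(−6.23) = 5.888×10^-7
Ω = [Ca²⁺][CO3²⁻]/Ksp = (10.6×10^-3)(1.569×10^-4) / 5.888×10^-7 = 2.82

Ω = 2.82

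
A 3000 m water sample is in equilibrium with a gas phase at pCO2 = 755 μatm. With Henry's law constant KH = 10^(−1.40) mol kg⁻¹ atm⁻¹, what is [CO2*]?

[CO2*] = 30.1 μmol/kg

KH = 10^(−1.40) = 3.981×10^-2 mol kg⁻¹ atm⁻¹
[CO2*] = KH · pCO2 = 3.981×10^-2 × 755×10^-6 atm = 3.01×10^-5 mol/kg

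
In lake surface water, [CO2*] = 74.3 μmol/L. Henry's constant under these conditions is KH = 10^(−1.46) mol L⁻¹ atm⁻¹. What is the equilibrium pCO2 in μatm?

pCO2 = 2140 μatm

KH = 10^(−1.46) = 3.467×10^-2 mol L⁻¹ atm⁻¹
pCO2 = [CO2*]/KH = 74.3×10^-6 / 3.467×10^-2 = 2.14×10^-3 atm = 2140 μatm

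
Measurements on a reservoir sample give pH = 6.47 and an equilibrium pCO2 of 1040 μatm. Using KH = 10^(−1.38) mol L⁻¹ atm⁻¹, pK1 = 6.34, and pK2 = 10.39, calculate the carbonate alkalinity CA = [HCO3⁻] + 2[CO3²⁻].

[CO2*] = KH · pCO2 = 10^(−1.38) × 1040×10^-6 = 4.335×10^-5 mol/L
α₀ = 1/(1 + K1/[H⁺] + K1K2/[H⁺]²) = 1/(1 + 10^+0.13 + 10^-3.79) = 0.4257
DIC = [CO2*]/α₀ = 4.335×10^-5 / 0.4257 = 0.1018 mmol/L
CA = (α₁ + 2α₂)·DIC = (0.5742 + 2×6.904×10^-5) × 0.1018 = 0.0585 mmol/L

CA = 0.0585 mmol/L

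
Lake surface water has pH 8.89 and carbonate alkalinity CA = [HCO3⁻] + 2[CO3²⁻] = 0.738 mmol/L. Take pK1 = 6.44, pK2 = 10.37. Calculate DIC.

CA = [HCO3⁻] + 2[CO3²⁻] = (α₁ + 2α₂)·DIC
At pH 8.89: [H⁺]/K1 = 10^-2.45 = 0.0035481, K2/[H⁺] = 10^-1.48 = 0.033113
α₁ = 1/(1 + 0.0035481 + 0.033113) = 1/1.0367 = 0.9646; α₂ = α₁·K2/[H⁺] = 0.03194
α₁ + 2α₂ = 1.0285
DIC = CA / (α₁ + 2α₂) = 0.738 / 1.0285 = 0.718 mmol/L

DIC = 0.718 mmol/L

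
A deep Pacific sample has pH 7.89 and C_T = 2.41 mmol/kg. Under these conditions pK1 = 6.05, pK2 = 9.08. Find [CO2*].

α₀ = 1 / (1 + K1/[H⁺] + K1K2/[H⁺]²) = 1 / (1 + 10^+1.84 + 10^+0.65)
   = 1 / (1 + 69.183 + 4.4668) = 1/74.650 = 0.01340
[CO2*] = α₀ × DIC = 0.01340 × 2.41 = 0.0323 mmol/kg

[CO2*] = 0.0323 mmol/kg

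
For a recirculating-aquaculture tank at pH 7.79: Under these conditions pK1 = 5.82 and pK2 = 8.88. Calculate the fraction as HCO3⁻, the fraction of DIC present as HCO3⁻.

α₁ = 0.916

α₁ = 1 / (1 + [H⁺]/K1 + K2/[H⁺]) = 1 / (1 + 10^-1.97 + 10^-1.09)
   = 1 / (1 + 0.010715 + 0.081283) = 1/1.0920 = 0.9158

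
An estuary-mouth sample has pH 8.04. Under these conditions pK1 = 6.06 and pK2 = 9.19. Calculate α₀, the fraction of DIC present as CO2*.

α₀ = 0.00968

α₀ = 1 / (1 + K1/[H⁺] + K1K2/[H⁺]²) = 1 / (1 + 10^+1.98 + 10^+0.83)
   = 1 / (1 + 95.499 + 6.7608) = 1/103.26 = 0.009684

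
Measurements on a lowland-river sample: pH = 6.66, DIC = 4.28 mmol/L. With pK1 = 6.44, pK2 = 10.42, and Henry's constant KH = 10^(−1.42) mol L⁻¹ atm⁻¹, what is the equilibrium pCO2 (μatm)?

pCO2 = 4.23×10^4 μatm

α₀ = 1 / (1 + K1/[H⁺] + K1K2/[H⁺]²) = 1 / (1 + 10^+0.22 + 10^-3.54)
   = 1 / (1 + 1.6596 + 0.00028840) = 1/2.6599 = 0.3760
[CO2*] = α₀ × DIC = 0.3760 × 4.28 = 1.609 mmol/L
pCO2 = [CO2*]/KH = 1.609×10^-3 / 3.802×10^-2 = 4.23×10^4 μatm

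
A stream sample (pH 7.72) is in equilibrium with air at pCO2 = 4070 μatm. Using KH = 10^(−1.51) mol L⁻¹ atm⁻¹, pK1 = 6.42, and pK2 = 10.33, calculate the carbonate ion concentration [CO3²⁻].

[CO3²⁻] = 6.16 μmol/L

[CO2*] = KH · pCO2 = 10^(−1.51) × 4070×10^-6 = 1.258×10^-4 mol/L
α₀ = 1/(1 + K1/[H⁺] + K1K2/[H⁺]²) = 1/(1 + 10^+1.30 + 10^-1.31) = 0.04762
DIC = [CO2*]/α₀ = 1.258×10^-4 / 0.04762 = 2.641 mmol/L
[CO3²⁻] = α₂·DIC; α₂ = 0.002332, so [CO3²⁻] = 0.002332 × 2.641 = 0.00616 mmol/L = 6.16 μmol/L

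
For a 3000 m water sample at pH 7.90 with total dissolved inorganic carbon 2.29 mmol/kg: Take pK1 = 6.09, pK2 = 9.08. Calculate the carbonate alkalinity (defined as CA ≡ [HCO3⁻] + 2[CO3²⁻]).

CA = 2.40 mmol/kg

CA = [HCO3⁻] + 2[CO3²⁻] = (α₁ + 2α₂)·DIC
At pH 7.90: [H⁺]/K1 = 10^-1.81 = 0.015488, K2/[H⁺] = 10^-1.18 = 0.066069
α₁ = 1/(1 + 0.015488 + 0.066069) = 1/1.0816 = 0.9246; α₂ = α₁·K2/[H⁺] = 0.06109
α₁ + 2α₂ = 1.0468
CA = 1.0468 × 2.29 = 2.40 mmol/kg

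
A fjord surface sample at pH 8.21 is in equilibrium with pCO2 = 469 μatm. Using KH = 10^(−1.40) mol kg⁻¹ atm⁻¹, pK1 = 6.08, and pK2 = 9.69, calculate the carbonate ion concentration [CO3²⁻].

[CO2*] = KH · pCO2 = 10^(−1.40) × 469×10^-6 = 1.867×10^-5 mol/kg
α₀ = 1/(1 + K1/[H⁺] + K1K2/[H⁺]²) = 1/(1 + 10^+2.13 + 10^+0.65) = 0.007124
DIC = [CO2*]/α₀ = 1.867×10^-5 / 0.007124 = 2.621 mmol/kg
[CO3²⁻] = α₂·DIC; α₂ = 0.03182, so [CO3²⁻] = 0.03182 × 2.621 = 0.0834 mmol/kg

[CO3²⁻] = 0.0834 mmol/kg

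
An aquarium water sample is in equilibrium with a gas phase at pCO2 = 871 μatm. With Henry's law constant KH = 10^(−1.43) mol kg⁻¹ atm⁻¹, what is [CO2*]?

KH = 10^(−1.43) = 3.715×10^-2 mol kg⁻¹ atm⁻¹
[CO2*] = KH · pCO2 = 3.715×10^-2 × 871×10^-6 atm = 3.24×10^-5 mol/kg

[CO2*] = 32.4 μmol/kg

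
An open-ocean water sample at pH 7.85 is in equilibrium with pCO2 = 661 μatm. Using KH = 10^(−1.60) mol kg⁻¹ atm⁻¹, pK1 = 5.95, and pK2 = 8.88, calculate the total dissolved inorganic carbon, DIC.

DIC = 1.46 mmol/kg

[CO2*] = KH · pCO2 = 10^(−1.60) × 661×10^-6 = 1.660×10^-5 mol/kg
α₀ = 1/(1 + K1/[H⁺] + K1K2/[H⁺]²) = 1/(1 + 10^+1.90 + 10^+0.87) = 0.01138
DIC = [CO2*]/α₀ = 1.660×10^-5 / 0.01138 = 1.46 mmol/kg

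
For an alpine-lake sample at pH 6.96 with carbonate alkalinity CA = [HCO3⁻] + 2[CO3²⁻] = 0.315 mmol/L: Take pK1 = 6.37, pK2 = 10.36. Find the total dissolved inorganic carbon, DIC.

CA = [HCO3⁻] + 2[CO3²⁻] = (α₁ + 2α₂)·DIC
At pH 6.96: [H⁺]/K1 = 10^-0.59 = 0.25704, K2/[H⁺] = 10^-3.40 = 0.00039811
α₁ = 1/(1 + 0.25704 + 0.00039811) = 1/1.2574 = 0.7953; α₂ = α₁·K2/[H⁺] = 0.0003166
α₁ + 2α₂ = 0.7959
DIC = CA / (α₁ + 2α₂) = 0.315 / 0.7959 = 0.396 mmol/L

DIC = 0.396 mmol/L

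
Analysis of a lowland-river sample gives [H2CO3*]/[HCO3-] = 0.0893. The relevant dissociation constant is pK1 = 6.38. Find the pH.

From K1 = [H⁺][HCO3-]/[H2CO3*]:  pH = pK1 − log₁₀([H2CO3*]/[HCO3-])
log₁₀(0.0893) = -1.049
pH = 6.38 − (-1.049) = 7.43

pH = 7.43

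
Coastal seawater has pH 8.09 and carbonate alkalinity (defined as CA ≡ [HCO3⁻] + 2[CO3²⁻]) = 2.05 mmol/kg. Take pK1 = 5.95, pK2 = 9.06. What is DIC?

CA = [HCO3⁻] + 2[CO3²⁻] = (α₁ + 2α₂)·DIC
At pH 8.09: [H⁺]/K1 = 10^-2.14 = 0.0072444, K2/[H⁺] = 10^-0.97 = 0.10715
α₁ = 1/(1 + 0.0072444 + 0.10715) = 1/1.1144 = 0.8973; α₂ = α₁·K2/[H⁺] = 0.09615
α₁ + 2α₂ = 1.0897
DIC = CA / (α₁ + 2α₂) = 2.05 / 1.0897 = 1.88 mmol/kg

DIC = 1.88 mmol/kg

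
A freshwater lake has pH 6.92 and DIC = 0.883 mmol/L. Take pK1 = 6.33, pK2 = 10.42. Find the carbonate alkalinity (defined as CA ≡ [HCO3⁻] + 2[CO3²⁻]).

CA = 0.703 mmol/L

CA = [HCO3⁻] + 2[CO3²⁻] = (α₁ + 2α₂)·DIC
At pH 6.92: [H⁺]/K1 = 10^-0.59 = 0.25704, K2/[H⁺] = 10^-3.50 = 0.00031623
α₁ = 1/(1 + 0.25704 + 0.00031623) = 1/1.2574 = 0.7953; α₂ = α₁·K2/[H⁺] = 0.0002515
α₁ + 2α₂ = 0.7958
CA = 0.7958 × 0.883 = 0.703 mmol/L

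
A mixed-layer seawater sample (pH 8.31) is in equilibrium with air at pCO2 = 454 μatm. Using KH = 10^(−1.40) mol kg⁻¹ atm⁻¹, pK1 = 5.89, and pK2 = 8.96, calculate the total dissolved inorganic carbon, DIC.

[CO2*] = KH · pCO2 = 10^(−1.40) × 454×10^-6 = 1.807×10^-5 mol/kg
α₀ = 1/(1 + K1/[H⁺] + K1K2/[H⁺]²) = 1/(1 + 10^+2.42 + 10^+1.77) = 0.003097
DIC = [CO2*]/α₀ = 1.807×10^-5 / 0.003097 = 5.84 mmol/kg

DIC = 5.84 mmol/kg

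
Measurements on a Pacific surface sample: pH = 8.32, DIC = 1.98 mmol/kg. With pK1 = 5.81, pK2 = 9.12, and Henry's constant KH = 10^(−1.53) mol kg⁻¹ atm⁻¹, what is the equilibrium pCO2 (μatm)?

α₀ = 1 / (1 + K1/[H⁺] + K1K2/[H⁺]²) = 1 / (1 + 10^+2.51 + 10^+1.71)
   = 1 / (1 + 323.59 + 51.286) = 1/375.88 = 0.002660
[CO2*] = α₀ × DIC = 0.002660 × 1.98 = 0.005268 mmol/kg = 5.268 μmol/kg
pCO2 = [CO2*]/KH = 5.268×10^-6 / 2.951×10^-2 = 178 μatm

pCO2 = 178 μatm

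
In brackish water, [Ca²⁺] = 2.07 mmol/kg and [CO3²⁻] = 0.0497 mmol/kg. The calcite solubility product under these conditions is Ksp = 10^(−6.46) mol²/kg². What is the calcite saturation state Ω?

Ksp = 10^(−6.46) = 3.467×10^-7
Ω = [Ca²⁺][CO3²⁻]/Ksp = (2.07×10^-3)(0.0497×10^-3) / 3.467×10^-7 = 0.297

Ω = 0.297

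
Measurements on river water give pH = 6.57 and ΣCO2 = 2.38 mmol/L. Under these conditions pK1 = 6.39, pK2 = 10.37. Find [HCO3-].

α₁ = 1 / (1 + [H⁺]/K1 + K2/[H⁺]) = 1 / (1 + 10^-0.18 + 10^-3.80)
   = 1 / (1 + 0.66069 + 0.00015849) = 1/1.6609 = 0.6021
[HCO3⁻] = α₁ × DIC = 0.6021 × 2.38 = 1.43 mmol/L

[HCO3⁻] = 1.43 mmol/L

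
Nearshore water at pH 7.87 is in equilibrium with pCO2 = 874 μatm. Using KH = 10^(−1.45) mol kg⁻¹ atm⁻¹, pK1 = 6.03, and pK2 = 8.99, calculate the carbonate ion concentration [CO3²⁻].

[CO2*] = KH · pCO2 = 10^(−1.45) × 874×10^-6 = 3.101×10^-5 mol/kg
α₀ = 1/(1 + K1/[H⁺] + K1K2/[H⁺]²) = 1/(1 + 10^+1.84 + 10^+0.72) = 0.01326
DIC = [CO2*]/α₀ = 3.101×10^-5 / 0.01326 = 2.339 mmol/kg
[CO3²⁻] = α₂·DIC; α₂ = 0.06957, so [CO3²⁻] = 0.06957 × 2.339 = 0.163 mmol/kg

[CO3²⁻] = 0.163 mmol/kg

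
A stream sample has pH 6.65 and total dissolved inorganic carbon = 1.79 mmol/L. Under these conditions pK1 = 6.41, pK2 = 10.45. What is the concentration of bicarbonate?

[HCO3⁻] = 1.14 mmol/L

α₁ = 1 / (1 + [H⁺]/K1 + K2/[H⁺]) = 1 / (1 + 10^-0.24 + 10^-3.80)
   = 1 / (1 + 0.57544 + 0.00015849) = 1/1.5756 = 0.6347
[HCO3⁻] = α₁ × DIC = 0.6347 × 1.79 = 1.14 mmol/L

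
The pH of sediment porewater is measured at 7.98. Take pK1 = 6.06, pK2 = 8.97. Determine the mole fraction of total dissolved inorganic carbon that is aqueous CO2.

α₀ = 0.0108

α₀ = 1 / (1 + K1/[H⁺] + K1K2/[H⁺]²) = 1 / (1 + 10^+1.92 + 10^+0.93)
   = 1 / (1 + 83.176 + 8.5114) = 1/92.688 = 0.01079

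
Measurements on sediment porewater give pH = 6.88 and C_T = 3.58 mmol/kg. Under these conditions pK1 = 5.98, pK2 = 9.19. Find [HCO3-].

[HCO3⁻] = 3.17 mmol/kg

α₁ = 1 / (1 + [H⁺]/K1 + K2/[H⁺]) = 1 / (1 + 10^-0.90 + 10^-2.31)
   = 1 / (1 + 0.12589 + 0.0048978) = 1/1.1308 = 0.8843
[HCO3⁻] = α₁ × DIC = 0.8843 × 3.58 = 3.17 mmol/kg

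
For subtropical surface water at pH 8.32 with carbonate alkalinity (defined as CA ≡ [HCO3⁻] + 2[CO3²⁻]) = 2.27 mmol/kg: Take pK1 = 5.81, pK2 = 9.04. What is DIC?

CA = [HCO3⁻] + 2[CO3²⁻] = (α₁ + 2α₂)·DIC
At pH 8.32: [H⁺]/K1 = 10^-2.51 = 0.0030903, K2/[H⁺] = 10^-0.72 = 0.19055
α₁ = 1/(1 + 0.0030903 + 0.19055) = 1/1.1936 = 0.8378; α₂ = α₁·K2/[H⁺] = 0.1596
α₁ + 2α₂ = 1.1570
DIC = CA / (α₁ + 2α₂) = 2.27 / 1.1570 = 1.96 mmol/kg

DIC = 1.96 mmol/kg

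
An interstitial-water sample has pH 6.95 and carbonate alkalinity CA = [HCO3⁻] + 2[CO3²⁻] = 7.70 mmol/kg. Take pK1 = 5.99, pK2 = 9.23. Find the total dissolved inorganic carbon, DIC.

CA = [HCO3⁻] + 2[CO3²⁻] = (α₁ + 2α₂)·DIC
At pH 6.95: [H⁺]/K1 = 10^-0.96 = 0.10965, K2/[H⁺] = 10^-2.28 = 0.0052481
α₁ = 1/(1 + 0.10965 + 0.0052481) = 1/1.1149 = 0.8969; α₂ = α₁·K2/[H⁺] = 0.004707
α₁ + 2α₂ = 0.9064
DIC = CA / (α₁ + 2α₂) = 7.70 / 0.9064 = 8.50 mmol/kg

DIC = 8.50 mmol/kg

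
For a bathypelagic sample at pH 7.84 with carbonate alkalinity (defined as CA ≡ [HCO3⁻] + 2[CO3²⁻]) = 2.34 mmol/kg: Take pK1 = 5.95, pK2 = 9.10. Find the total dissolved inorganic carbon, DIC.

DIC = 2.25 mmol/kg

CA = [HCO3⁻] + 2[CO3²⁻] = (α₁ + 2α₂)·DIC
At pH 7.84: [H⁺]/K1 = 10^-1.89 = 0.012882, K2/[H⁺] = 10^-1.26 = 0.054954
α₁ = 1/(1 + 0.012882 + 0.054954) = 1/1.0678 = 0.9365; α₂ = α₁·K2/[H⁺] = 0.05146
α₁ + 2α₂ = 1.0394
DIC = CA / (α₁ + 2α₂) = 2.34 / 1.0394 = 2.25 mmol/kg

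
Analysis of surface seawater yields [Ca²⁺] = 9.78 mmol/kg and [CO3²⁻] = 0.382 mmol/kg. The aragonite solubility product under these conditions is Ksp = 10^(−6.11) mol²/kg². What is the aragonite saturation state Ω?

Ksp = 10^(−6.11) = 7.762×10^-7
Ω = [Ca²⁺][CO3²⁻]/Ksp = (9.78×10^-3)(0.382×10^-3) / 7.762×10^-7 = 4.81

Ω = 4.81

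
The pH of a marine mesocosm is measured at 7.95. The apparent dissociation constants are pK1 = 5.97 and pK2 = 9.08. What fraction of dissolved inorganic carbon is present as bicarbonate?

α₁ = 0.922

α₁ = 1 / (1 + [H⁺]/K1 + K2/[H⁺]) = 1 / (1 + 10^-1.98 + 10^-1.13)
   = 1 / (1 + 0.010471 + 0.074131) = 1/1.0846 = 0.9220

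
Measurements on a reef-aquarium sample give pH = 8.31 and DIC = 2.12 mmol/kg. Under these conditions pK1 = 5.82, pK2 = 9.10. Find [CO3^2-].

[CO3²⁻] = 0.295 mmol/kg

α₂ = 1 / (1 + [H⁺]/K2 + [H⁺]²/(K1K2)) = 1 / (1 + 10^+0.79 + 10^-1.70)
   = 1 / (1 + 6.1660 + 0.019953) = 1/7.1859 = 0.1392
[CO3²⁻] = α₂ × DIC = 0.1392 × 2.12 = 0.295 mmol/kg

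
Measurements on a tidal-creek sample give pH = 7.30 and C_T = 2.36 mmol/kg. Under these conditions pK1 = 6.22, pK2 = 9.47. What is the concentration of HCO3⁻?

α₁ = 1 / (1 + [H⁺]/K1 + K2/[H⁺]) = 1 / (1 + 10^-1.08 + 10^-2.17)
   = 1 / (1 + 0.083176 + 0.0067608) = 1/1.0899 = 0.9175
[HCO3⁻] = α₁ × DIC = 0.9175 × 2.36 = 2.17 mmol/kg

[HCO3⁻] = 2.17 mmol/kg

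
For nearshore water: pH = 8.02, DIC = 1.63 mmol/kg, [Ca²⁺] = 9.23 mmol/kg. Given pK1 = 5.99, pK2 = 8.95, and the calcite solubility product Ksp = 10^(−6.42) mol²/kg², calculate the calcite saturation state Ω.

α₂ = 1 / (1 + [H⁺]/K2 + [H⁺]²/(K1K2)) = 1 / (1 + 10^+0.93 + 10^-1.10)
   = 1 / (1 + 8.5114 + 0.079433) = 1/9.5908 = 0.1043
[CO3²⁻] = α₂ × DIC = 0.1043 × 1.63 = 0.1700 mmol/kg
Ksp = 10^(−6.42) = 3.802×10^-7
Ω = [Ca²⁺][CO3²⁻]/Ksp = (9.23×10^-3)(1.700×10^-4) / 3.802×10^-7 = 4.13

Ω = 4.13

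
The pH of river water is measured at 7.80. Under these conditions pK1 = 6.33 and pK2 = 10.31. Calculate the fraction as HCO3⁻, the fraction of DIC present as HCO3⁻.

α₁ = 1 / (1 + [H⁺]/K1 + K2/[H⁺]) = 1 / (1 + 10^-1.47 + 10^-2.51)
   = 1 / (1 + 0.033884 + 0.0030903) = 1/1.0370 = 0.9643

α₁ = 0.964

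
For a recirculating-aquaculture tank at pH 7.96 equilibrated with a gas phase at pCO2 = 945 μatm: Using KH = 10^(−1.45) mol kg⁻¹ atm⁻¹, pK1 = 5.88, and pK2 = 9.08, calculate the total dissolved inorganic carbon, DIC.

DIC = 4.37 mmol/kg

[CO2*] = KH · pCO2 = 10^(−1.45) × 945×10^-6 = 3.353×10^-5 mol/kg
α₀ = 1/(1 + K1/[H⁺] + K1K2/[H⁺]²) = 1/(1 + 10^+2.08 + 10^+0.96) = 0.007672
DIC = [CO2*]/α₀ = 3.353×10^-5 / 0.007672 = 4.37 mmol/kg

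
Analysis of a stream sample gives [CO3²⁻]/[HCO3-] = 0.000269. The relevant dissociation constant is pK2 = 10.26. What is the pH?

pH = 6.69

From K2 = [H⁺][CO3²⁻]/[HCO3-]:  pH = pK2 + log₁₀([CO3²⁻]/[HCO3-])
log₁₀(0.000269) = -3.570
pH = 10.26 + (-3.570) = 6.69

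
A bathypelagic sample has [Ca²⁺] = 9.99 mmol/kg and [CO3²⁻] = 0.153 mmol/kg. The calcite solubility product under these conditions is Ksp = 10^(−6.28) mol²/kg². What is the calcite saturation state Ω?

Ksp = 10^(−6.28) = 5.248×10^-7
Ω = [Ca²⁺][CO3²⁻]/Ksp = (9.99×10^-3)(0.153×10^-3) / 5.248×10^-7 = 2.91

Ω = 2.91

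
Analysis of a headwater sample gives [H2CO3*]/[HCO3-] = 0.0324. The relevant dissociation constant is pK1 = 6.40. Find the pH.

From K1 = [H⁺][HCO3-]/[H2CO3*]:  pH = pK1 − log₁₀([H2CO3*]/[HCO3-])
log₁₀(0.0324) = -1.489
pH = 6.40 − (-1.489) = 7.89

pH = 7.89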